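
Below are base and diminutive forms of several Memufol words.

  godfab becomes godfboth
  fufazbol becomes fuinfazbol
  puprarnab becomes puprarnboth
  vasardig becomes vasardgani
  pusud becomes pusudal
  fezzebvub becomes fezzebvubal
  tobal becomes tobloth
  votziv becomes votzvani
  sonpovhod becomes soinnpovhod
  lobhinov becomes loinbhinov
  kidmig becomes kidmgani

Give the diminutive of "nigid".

pusud and sonpovhod both end in -d yet inflect differently (pusudal, soinnpovhod), so the final letter is not what conditions the rule; the last vowel is.
"nigid" has last vowel 'i'. The stems whose last vowel is 'i' (vasardig → vasardgani, votziv → votzvani, kidmig → kidmgani) delete the last vowel and add -ani.
So nigid → nigdani.

nigdani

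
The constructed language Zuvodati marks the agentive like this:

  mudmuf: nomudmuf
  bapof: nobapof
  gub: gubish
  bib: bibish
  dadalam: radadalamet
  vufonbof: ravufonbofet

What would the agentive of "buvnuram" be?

rabuvnuramet

"buvnuram" has 3 vowels. The stems with 3 vowels (dadalam → radadalamet, vufonbof → ravufonbofet) add ra- … -et around the stem.
The other patterns: stems with 1 vowel add -ish; stems with 2 vowels add the prefix no-.
So buvnuram → rabuvnuramet.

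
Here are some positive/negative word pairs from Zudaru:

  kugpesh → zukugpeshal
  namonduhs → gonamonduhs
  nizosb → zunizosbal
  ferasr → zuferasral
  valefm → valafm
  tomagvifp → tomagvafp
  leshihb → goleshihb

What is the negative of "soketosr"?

leshihb and nizosb both end in -b yet inflect differently (goleshihb, zunizosbal), so the final letter is not what conditions the rule; the second-to-last letter is.
"soketosr" has second-to-last letter 's'. The stems whose second-to-last letter is 's' (ferasr → zuferasral, kugpesh → zukugpeshal, nizosb → zunizosbal) add zu- … -al around the stem.
So soketosr → zusoketosral.

zusoketosral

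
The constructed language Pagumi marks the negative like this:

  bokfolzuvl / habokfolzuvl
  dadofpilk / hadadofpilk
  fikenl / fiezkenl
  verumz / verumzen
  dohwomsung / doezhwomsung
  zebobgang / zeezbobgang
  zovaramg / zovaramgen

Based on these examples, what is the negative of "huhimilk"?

"huhimilk" has second-to-last letter 'l'. The one such stem in the data (dadofpilk → hadadofpilk) adds the prefix ha-, so the same rule applies.
The other patterns: stems whose second-to-last letter is 'n' insert -ez- after the first vowel; stems whose second-to-last letter is 'm' add -en.
So huhimilk → hahuhimilk.

hahuhimilk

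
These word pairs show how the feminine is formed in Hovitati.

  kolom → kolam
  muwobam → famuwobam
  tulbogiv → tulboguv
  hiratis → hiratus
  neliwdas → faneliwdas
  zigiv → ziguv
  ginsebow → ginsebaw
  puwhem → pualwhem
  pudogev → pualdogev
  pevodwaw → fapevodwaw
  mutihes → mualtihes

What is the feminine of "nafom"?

"nafom" has last vowel 'o'. The stems whose last vowel is 'o' (ginsebow → ginsebaw, kolom → kolam) change the last vowel to 'a'.
So nafom → nafam.

nafam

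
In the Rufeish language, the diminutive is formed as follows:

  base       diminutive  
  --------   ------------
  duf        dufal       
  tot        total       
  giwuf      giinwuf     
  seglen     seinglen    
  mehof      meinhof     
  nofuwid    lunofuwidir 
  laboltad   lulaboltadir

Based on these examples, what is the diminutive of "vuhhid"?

vuinhhid

"vuhhid" has 2 vowels. The stems with 2 vowels (giwuf → giinwuf, seglen → seinglen, mehof → meinhof) insert -in- after the first vowel.
So vuhhid → vuinhhid.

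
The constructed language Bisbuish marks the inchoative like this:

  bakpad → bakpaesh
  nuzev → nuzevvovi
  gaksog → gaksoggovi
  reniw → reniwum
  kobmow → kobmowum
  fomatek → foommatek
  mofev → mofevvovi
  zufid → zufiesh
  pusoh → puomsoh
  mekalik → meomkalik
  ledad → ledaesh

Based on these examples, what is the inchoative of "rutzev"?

rutzevvovi

"rutzev" ends in -v. The stems ending in -v (mofev → mofevvovi, nuzev → nuzevvovi) double the final consonant and add -ovi.
The other patterns: stems ending in -h or -k insert -om- after the first vowel; stems ending in -d drop the final letter and add -esh; stems ending in -w add -um.
So rutzev → rutzevvovi.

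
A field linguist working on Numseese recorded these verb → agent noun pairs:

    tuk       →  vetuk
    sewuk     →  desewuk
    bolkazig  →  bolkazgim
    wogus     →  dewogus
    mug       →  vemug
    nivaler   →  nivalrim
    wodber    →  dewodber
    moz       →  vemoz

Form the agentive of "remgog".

"remgog" has 2 vowels. The stems with 2 vowels (sewuk → desewuk, wodber → dewodber, wogus → dewogus) add the prefix de-.
So remgog → deremgog.

deremgog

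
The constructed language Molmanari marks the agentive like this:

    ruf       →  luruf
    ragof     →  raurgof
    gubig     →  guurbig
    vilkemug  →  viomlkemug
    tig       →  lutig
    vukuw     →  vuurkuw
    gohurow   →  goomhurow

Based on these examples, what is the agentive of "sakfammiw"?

"sakfammiw" has 3 vowels. The stems with 3 vowels (gohurow → goomhurow, vilkemug → viomlkemug) insert -om- after the first vowel.
So sakfammiw → saomkfammiw.

saomkfammiw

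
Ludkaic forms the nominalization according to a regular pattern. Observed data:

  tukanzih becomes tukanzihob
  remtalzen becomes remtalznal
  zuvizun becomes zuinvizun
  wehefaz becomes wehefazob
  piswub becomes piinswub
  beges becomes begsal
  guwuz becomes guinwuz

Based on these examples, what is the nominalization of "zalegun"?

zainlegun

"zalegun" has last vowel 'u'. The stems whose last vowel is 'u' (guwuz → guinwuz, piswub → piinswub, zuvizun → zuinvizun) insert -in- after the first vowel.
So zalegun → zainlegun.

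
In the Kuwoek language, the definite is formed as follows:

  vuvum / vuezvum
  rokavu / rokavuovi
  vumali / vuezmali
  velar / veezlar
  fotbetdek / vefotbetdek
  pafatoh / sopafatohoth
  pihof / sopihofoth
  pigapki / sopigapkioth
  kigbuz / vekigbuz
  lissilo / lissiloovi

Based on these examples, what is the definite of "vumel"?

pigapki and vumali both end in -i yet inflect differently (sopigapkioth, vuezmali), so the final letter is not what conditions the rule; the first letter is.
"vumel" begins with v-. The stems beginning with v- (vuvum → vuezvum, vumali → vuezmali, velar → veezlar) insert -ez- after the first vowel.
So vumel → vuezmel.

vuezmel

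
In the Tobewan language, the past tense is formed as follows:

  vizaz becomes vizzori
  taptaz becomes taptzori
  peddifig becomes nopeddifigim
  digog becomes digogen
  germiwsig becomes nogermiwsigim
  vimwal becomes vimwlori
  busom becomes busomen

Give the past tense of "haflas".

peddifig and digog both end in -g yet inflect differently (nopeddifigim, digogen), so the final letter is not what conditions the rule; the last vowel is.
"haflas" has last vowel 'a'. The stems whose last vowel is 'a' (vimwal → vimwlori, taptaz → taptzori, vizaz → vizzori) delete the last vowel and add -ori.
The other patterns: stems whose last vowel is 'i' add no- … -im around the stem; stems whose last vowel is 'o' add -en.
So haflas → haflsori.

haflsori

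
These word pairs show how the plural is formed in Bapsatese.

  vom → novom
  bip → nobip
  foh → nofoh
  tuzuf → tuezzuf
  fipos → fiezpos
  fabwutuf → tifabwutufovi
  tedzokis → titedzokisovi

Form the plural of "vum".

novum

tuzuf and fabwutuf both end in -f yet inflect differently (tuezzuf, tifabwutufovi), so the final letter is not what conditions the rule; the number of vowels is.
"vum" has 1 vowel. The stems with 1 vowel (vom → novom, bip → nobip, foh → nofoh) add the prefix no-.
So vum → novum.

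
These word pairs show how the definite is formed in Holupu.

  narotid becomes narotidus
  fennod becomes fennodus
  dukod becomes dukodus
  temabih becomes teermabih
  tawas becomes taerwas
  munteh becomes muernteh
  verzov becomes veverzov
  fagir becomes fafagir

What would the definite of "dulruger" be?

dudulruger

"dulruger" ends in -r. The one such stem in the data (fagir → fafagir) repeats the first consonant+vowel as a prefix (as does verzov), so the same rule applies.
So dulruger → dudulruger.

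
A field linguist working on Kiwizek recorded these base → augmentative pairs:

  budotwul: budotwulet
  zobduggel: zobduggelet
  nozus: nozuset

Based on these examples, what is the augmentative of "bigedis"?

bigediset

Every pair shown (budotwul → budotwulet, zobduggel → zobduggelet, nozus → nozuset) follows the same rule: add -et.
So bigedis → bigediset.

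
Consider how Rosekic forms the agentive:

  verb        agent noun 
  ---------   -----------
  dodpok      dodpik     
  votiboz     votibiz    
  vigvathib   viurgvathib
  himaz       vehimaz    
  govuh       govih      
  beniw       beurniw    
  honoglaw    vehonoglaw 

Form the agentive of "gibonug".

"gibonug" has last vowel 'u'. The one such stem in the data (govuh → govih) changes the last vowel to 'i' (as do dodpok, votiboz), so the same rule applies.
The other patterns: stems whose last vowel is 'a' add the prefix ve-; stems whose last vowel is 'i' insert -ur- after the first vowel.
So gibonug → gibonig.

gibonig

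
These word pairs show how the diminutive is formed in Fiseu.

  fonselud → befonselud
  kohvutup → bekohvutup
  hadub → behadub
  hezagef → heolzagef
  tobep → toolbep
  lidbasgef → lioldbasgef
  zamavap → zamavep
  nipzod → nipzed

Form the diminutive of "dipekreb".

diolpekreb

"dipekreb" has last vowel 'e'. The stems whose last vowel is 'e' (hezagef → heolzagef, tobep → toolbep, lidbasgef → lioldbasgef) insert -ol- after the first vowel.
So dipekreb → diolpekreb.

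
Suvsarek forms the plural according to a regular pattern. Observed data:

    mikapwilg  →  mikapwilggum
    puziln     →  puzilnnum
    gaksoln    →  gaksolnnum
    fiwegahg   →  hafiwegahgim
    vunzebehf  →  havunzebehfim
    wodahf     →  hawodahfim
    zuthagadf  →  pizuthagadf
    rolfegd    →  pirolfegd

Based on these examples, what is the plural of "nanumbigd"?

pinanumbigd

mikapwilg and fiwegahg both end in -g yet inflect differently (mikapwilggum, hafiwegahgim), so the final letter is not what conditions the rule; the second-to-last letter is.
"nanumbigd" has second-to-last letter 'g'. The one such stem in the data (rolfegd → pirolfegd) adds the prefix pi-, so the same rule applies.
The other patterns: stems whose second-to-last letter is 'l' double the final consonant and add -um; stems whose second-to-last letter is 'h' add ha- … -im around the stem.
So nanumbigd → pinanumbigd.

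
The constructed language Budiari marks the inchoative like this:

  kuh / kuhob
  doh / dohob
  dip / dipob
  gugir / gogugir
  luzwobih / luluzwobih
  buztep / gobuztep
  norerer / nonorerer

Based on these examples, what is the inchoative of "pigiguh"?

dip and buztep both end in -p yet inflect differently (dipob, gobuztep), so the final letter is not what conditions the rule; the number of vowels is.
"pigiguh" has 3 vowels. The stems with 3 vowels (luzwobih → luluzwobih, norerer → nonorerer) repeat the first consonant+vowel as a prefix.
The other patterns: stems with 1 vowel add -ob; stems with 2 vowels add the prefix go-.
So pigiguh → pipigiguh.

pipigiguh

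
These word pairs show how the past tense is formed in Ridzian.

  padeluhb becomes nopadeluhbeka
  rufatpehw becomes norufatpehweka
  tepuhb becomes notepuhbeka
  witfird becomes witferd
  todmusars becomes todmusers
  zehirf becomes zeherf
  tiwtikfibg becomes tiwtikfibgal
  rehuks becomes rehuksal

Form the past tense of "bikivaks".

bikivaksal

todmusars and rehuks both end in -s yet inflect differently (todmusers, rehuksal), so the final letter is not what conditions the rule; the second-to-last letter is.
"bikivaks" has second-to-last letter 'k'. The one such stem in the data (rehuks → rehuksal) adds -al, so the same rule applies.
So bikivaks → bikivaksal.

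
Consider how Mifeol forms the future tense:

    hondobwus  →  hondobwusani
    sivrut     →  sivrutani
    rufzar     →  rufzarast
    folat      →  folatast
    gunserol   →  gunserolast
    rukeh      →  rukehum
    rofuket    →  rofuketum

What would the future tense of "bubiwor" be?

sivrut and folat both end in -t yet inflect differently (sivrutani, folatast), so the final letter is not what conditions the rule; the last vowel is.
"bubiwor" has last vowel 'o'. The one such stem in the data (gunserol → gunserolast) adds -ast, so the same rule applies.
So bubiwor → bubiworast.

bubiworast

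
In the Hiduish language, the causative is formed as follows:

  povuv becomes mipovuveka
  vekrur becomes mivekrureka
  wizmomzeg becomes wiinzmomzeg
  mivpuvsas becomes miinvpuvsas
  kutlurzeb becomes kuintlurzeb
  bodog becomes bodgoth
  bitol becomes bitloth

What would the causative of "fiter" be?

fiinter

"fiter" has last vowel 'e'. The stems whose last vowel is 'e' (kutlurzeb → kuintlurzeb, wizmomzeg → wiinzmomzeg) insert -in- after the first vowel.
The other patterns: stems whose last vowel is 'u' add mi- … -eka around the stem; stems whose last vowel is 'o' delete the last vowel and add -oth.
So fiter → fiinter.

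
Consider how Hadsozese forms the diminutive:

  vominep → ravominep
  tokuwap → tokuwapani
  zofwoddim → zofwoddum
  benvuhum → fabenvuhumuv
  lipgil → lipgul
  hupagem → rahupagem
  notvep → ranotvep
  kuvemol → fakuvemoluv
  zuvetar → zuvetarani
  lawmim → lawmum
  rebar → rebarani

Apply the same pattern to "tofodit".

tofodut

hupagem and zofwoddim both end in -m yet inflect differently (rahupagem, zofwoddum), so the final letter is not what conditions the rule; the last vowel is.
"tofodit" has last vowel 'i'. The stems whose last vowel is 'i' (zofwoddim → zofwoddum, lipgil → lipgul, lawmim → lawmum) change the last vowel to 'u'.
The other patterns: stems whose last vowel is 'e' add the prefix ra-; stems whose last vowel is 'a' add -ani; stems whose last vowel is 'o' or 'u' add fa- … -uv around the stem.
So tofodit → tofodut.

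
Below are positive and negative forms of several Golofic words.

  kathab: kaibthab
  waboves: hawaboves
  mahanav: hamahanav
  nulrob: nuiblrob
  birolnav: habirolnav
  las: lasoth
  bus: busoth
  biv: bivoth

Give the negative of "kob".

koboth

"kob" has 1 vowel. The stems with 1 vowel (biv → bivoth, bus → busoth, las → lasoth) add -oth.
So kob → koboth.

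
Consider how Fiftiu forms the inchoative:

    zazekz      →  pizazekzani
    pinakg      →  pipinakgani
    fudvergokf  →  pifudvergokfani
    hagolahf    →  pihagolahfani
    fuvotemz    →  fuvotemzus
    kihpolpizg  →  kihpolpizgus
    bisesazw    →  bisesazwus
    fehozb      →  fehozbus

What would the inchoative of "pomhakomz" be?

pomhakomzus

zazekz and fuvotemz both end in -z yet inflect differently (pizazekzani, fuvotemzus), so the final letter is not what conditions the rule; the second-to-last letter is.
"pomhakomz" has second-to-last letter 'm'. The one such stem in the data (fuvotemz → fuvotemzus) adds -us, so the same rule applies.
The other pattern: stems whose second-to-last letter is 'h' or 'k' add pi- … -ani around the stem.
So pomhakomz → pomhakomzus.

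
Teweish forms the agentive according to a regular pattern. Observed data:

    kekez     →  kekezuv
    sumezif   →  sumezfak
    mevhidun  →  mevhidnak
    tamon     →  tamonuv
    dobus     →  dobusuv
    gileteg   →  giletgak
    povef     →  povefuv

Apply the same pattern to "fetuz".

"fetuz" has 2 vowels. The stems with 2 vowels (tamon → tamonuv, povef → povefuv, kekez → kekezuv) add -uv.
The other pattern: stems with 3 vowels delete the last vowel and add -ak.
So fetuz → fetuzuv.

fetuzuv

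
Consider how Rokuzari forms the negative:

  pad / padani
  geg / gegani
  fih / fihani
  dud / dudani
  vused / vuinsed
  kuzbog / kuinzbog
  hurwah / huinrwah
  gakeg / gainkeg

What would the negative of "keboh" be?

keinboh

pad and vused both end in -d yet inflect differently (padani, vuinsed), so the final letter is not what conditions the rule; the number of vowels is.
"keboh" has 2 vowels. The stems with 2 vowels (vused → vuinsed, kuzbog → kuinzbog, hurwah → huinrwah) insert -in- after the first vowel.
The other pattern: stems with 1 vowel add -ani.
So keboh → keinboh.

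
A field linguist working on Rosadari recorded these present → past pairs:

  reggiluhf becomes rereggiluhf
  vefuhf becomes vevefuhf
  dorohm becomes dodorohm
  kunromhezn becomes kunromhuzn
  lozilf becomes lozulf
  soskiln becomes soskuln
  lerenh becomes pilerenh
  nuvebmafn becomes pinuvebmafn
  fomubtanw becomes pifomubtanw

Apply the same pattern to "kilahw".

reggiluhf and lozilf both end in -f yet inflect differently (rereggiluhf, lozulf), so the final letter is not what conditions the rule; the second-to-last letter is.
"kilahw" has second-to-last letter 'h'. The stems whose second-to-last letter is 'h' (reggiluhf → rereggiluhf, vefuhf → vevefuhf, dorohm → dodorohm) repeat the first consonant+vowel as a prefix.
The other patterns: stems whose second-to-last letter is 'l' or 'z' change the last vowel to 'u'; stems whose second-to-last letter is 'f' or 'n' add the prefix pi-.
So kilahw → kikilahw.

kikilahw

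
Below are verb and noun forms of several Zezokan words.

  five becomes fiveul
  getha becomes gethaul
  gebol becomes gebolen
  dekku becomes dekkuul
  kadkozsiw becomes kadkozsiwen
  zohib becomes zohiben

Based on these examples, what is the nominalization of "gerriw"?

gerriwen

gebol and getha both begin with g- yet inflect differently (gebolen, gethaul), so the first letter is not what conditions the rule; whether the stem ends in a vowel or a consonant is.
"gerriw" ends in a consonant. The stems ending in a consonant (kadkozsiw → kadkozsiwen, gebol → gebolen, zohib → zohiben) add -en.
The other pattern: stems ending in a vowel add -ul.
So gerriw → gerriwen.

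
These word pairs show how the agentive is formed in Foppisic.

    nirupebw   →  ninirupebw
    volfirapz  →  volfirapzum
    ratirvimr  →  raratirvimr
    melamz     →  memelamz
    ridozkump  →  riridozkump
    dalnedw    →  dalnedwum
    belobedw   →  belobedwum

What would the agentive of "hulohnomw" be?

"hulohnomw" has second-to-last letter 'm'. The stems whose second-to-last letter is 'm' (ratirvimr → raratirvimr, ridozkump → riridozkump, melamz → memelamz) repeat the first consonant+vowel as a prefix.
So hulohnomw → huhulohnomw.

huhulohnomw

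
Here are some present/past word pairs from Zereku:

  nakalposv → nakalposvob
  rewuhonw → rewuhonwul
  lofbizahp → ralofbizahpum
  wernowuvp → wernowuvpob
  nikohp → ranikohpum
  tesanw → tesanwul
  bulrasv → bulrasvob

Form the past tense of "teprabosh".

tepraboshob

nikohp and wernowuvp both end in -p yet inflect differently (ranikohpum, wernowuvpob), so the final letter is not what conditions the rule; the second-to-last letter is.
"teprabosh" has second-to-last letter 's'. The stems whose second-to-last letter is 's' (bulrasv → bulrasvob, nakalposv → nakalposvob) add -ob.
So teprabosh → tepraboshob.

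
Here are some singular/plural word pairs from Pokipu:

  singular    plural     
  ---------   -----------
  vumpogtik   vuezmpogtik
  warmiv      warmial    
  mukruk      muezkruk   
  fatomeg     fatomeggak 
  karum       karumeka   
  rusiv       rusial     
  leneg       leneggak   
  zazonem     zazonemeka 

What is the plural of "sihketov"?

sihketoal

warmiv and vumpogtik both have last vowel 'i' yet inflect differently (warmial, vuezmpogtik), so the last vowel is not what conditions the rule; the final letter is.
"sihketov" ends in -v. The stems ending in -v (warmiv → warmial, rusiv → rusial) drop the final letter and add -al.
The other patterns: stems ending in -m add -eka; stems ending in -k insert -ez- after the first vowel; stems ending in -g double the final consonant and add -ak.
So sihketov → sihketoal.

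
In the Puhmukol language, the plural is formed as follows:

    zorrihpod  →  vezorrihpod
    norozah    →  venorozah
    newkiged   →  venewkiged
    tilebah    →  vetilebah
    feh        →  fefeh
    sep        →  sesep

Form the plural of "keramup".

vekeramup

"keramup" has 3 vowels. The stems with 3 vowels (zorrihpod → vezorrihpod, norozah → venorozah, newkiged → venewkiged) add the prefix ve-.
The other pattern: stems with 1 vowel repeat the first consonant+vowel as a prefix.
So keramup → vekeramup.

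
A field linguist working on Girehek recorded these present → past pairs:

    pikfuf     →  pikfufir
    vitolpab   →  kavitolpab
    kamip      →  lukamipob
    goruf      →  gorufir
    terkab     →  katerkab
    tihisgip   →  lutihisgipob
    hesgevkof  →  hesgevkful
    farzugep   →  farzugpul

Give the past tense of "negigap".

"negigap" has last vowel 'a'. The stems whose last vowel is 'a' (terkab → katerkab, vitolpab → kavitolpab) add the prefix ka-.
So negigap → kanegigap.

kanegigap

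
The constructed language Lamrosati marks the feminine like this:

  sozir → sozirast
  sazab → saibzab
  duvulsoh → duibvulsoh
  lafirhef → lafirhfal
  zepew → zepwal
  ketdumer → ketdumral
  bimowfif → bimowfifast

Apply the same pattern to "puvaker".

puvakral

sozir and ketdumer both end in -r yet inflect differently (sozirast, ketdumral), so the final letter is not what conditions the rule; the last vowel is.
"puvaker" has last vowel 'e'. The stems whose last vowel is 'e' (ketdumer → ketdumral, lafirhef → lafirhfal, zepew → zepwal) delete the last vowel and add -al.
So puvaker → puvakral.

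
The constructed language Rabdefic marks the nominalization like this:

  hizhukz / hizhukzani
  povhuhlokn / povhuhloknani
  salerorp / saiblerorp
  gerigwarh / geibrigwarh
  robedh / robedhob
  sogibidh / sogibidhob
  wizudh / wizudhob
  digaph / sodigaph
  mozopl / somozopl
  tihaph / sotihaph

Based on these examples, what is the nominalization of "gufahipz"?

gerigwarh and robedh both end in -h yet inflect differently (geibrigwarh, robedhob), so the final letter is not what conditions the rule; the second-to-last letter is.
"gufahipz" has second-to-last letter 'p'. The stems whose second-to-last letter is 'p' (digaph → sodigaph, mozopl → somozopl, tihaph → sotihaph) add the prefix so-.
The other patterns: stems whose second-to-last letter is 'k' add -ani; stems whose second-to-last letter is 'r' insert -ib- after the first vowel; stems whose second-to-last letter is 'd' add -ob.
So gufahipz → sogufahipz.

sogufahipz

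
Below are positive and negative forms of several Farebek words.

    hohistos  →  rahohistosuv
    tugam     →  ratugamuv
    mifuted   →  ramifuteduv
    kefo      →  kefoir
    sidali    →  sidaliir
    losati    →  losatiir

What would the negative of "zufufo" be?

hohistos and kefo both have last vowel 'o' yet inflect differently (rahohistosuv, kefoir), so the last vowel is not what conditions the rule; whether the stem ends in a vowel or a consonant is.
"zufufo" ends in a vowel. The stems ending in a vowel (kefo → kefoir, sidali → sidaliir, losati → losatiir) add -ir.
The other pattern: stems ending in a consonant add ra- … -uv around the stem.
So zufufo → zufufoir.

zufufoir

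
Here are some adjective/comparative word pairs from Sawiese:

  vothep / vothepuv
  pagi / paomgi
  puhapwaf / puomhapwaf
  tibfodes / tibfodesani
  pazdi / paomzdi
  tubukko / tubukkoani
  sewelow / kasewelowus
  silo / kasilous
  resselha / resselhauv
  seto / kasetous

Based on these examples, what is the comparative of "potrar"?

poomtrar

"potrar" begins with p-. The stems beginning with p- (puhapwaf → puomhapwaf, pagi → paomgi, pazdi → paomzdi) insert -om- after the first vowel.
The other patterns: stems beginning with t- add -ani; stems beginning with s- add ka- … -us around the stem; stems beginning with r- or v- add -uv.
So potrar → poomtrar.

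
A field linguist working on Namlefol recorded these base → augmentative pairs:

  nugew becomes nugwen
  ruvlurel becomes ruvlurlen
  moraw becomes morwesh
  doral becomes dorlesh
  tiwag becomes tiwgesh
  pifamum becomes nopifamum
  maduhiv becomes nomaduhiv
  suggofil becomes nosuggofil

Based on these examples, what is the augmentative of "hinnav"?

"hinnav" has last vowel 'a'. The stems whose last vowel is 'a' (moraw → morwesh, doral → dorlesh, tiwag → tiwgesh) delete the last vowel and add -esh.
So hinnav → hinnvesh.

hinnvesh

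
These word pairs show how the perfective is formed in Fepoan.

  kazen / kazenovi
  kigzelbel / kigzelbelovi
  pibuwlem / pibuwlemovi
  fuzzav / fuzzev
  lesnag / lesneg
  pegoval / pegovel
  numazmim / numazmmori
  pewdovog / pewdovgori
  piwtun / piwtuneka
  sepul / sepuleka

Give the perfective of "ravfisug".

kigzelbel and pegoval both end in -l yet inflect differently (kigzelbelovi, pegovel), so the final letter is not what conditions the rule; the last vowel is.
"ravfisug" has last vowel 'u'. The stems whose last vowel is 'u' (piwtun → piwtuneka, sepul → sepuleka) add -eka.
So ravfisug → ravfisugeka.

ravfisugeka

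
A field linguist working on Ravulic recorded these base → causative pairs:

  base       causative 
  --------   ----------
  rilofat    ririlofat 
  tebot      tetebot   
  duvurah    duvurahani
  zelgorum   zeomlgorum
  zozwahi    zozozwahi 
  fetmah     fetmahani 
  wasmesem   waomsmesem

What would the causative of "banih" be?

fetmah and rilofat both have last vowel 'a' yet inflect differently (fetmahani, ririlofat), so the last vowel is not what conditions the rule; the final letter is.
"banih" ends in -h. The stems ending in -h (fetmah → fetmahani, duvurah → duvurahani) add -ani.
So banih → banihani.

banihani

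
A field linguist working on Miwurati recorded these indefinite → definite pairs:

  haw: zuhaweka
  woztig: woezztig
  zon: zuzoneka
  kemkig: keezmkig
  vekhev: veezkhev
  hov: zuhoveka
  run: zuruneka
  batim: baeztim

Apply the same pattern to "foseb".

hov and vekhev both end in -v yet inflect differently (zuhoveka, veezkhev), so the final letter is not what conditions the rule; the number of vowels is.
"foseb" has 2 vowels. The stems with 2 vowels (kemkig → keezmkig, vekhev → veezkhev, woztig → woezztig) insert -ez- after the first vowel.
The other pattern: stems with 1 vowel add zu- … -eka around the stem.
So foseb → foezseb.

foezseb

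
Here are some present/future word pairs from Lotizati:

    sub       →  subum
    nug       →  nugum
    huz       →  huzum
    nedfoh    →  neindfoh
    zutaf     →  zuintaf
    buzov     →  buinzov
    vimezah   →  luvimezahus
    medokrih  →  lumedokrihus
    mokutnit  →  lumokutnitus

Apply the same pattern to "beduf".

beinduf

nedfoh and vimezah both end in -h yet inflect differently (neindfoh, luvimezahus), so the final letter is not what conditions the rule; the number of vowels is.
"beduf" has 2 vowels. The stems with 2 vowels (nedfoh → neindfoh, zutaf → zuintaf, buzov → buinzov) insert -in- after the first vowel.
The other patterns: stems with 1 vowel add -um; stems with 3 vowels add lu- … -us around the stem.
So beduf → beinduf.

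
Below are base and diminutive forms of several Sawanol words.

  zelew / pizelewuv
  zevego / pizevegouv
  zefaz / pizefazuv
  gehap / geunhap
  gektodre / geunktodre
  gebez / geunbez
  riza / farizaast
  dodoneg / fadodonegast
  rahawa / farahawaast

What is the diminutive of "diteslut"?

faditeslutast

zefaz and gebez both end in -z yet inflect differently (pizefazuv, geunbez), so the final letter is not what conditions the rule; the first letter is.
"diteslut" begins with d-. The one such stem in the data (dodoneg → fadodonegast) adds fa- … -ast around the stem, so the same rule applies.
The other patterns: stems beginning with z- add pi- … -uv around the stem; stems beginning with g- insert -un- after the first vowel.
So diteslut → faditeslutast.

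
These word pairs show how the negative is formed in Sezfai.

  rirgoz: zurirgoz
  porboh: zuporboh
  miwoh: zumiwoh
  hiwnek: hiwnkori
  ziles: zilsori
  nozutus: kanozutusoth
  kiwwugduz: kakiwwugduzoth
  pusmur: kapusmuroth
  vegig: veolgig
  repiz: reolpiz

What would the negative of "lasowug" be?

kalasowugoth

"lasowug" has last vowel 'u'. The stems whose last vowel is 'u' (nozutus → kanozutusoth, kiwwugduz → kakiwwugduzoth, pusmur → kapusmuroth) add ka- … -oth around the stem.
The other patterns: stems whose last vowel is 'o' add the prefix zu-; stems whose last vowel is 'e' delete the last vowel and add -ori; stems whose last vowel is 'i' insert -ol- after the first vowel.
So lasowug → kalasowugoth.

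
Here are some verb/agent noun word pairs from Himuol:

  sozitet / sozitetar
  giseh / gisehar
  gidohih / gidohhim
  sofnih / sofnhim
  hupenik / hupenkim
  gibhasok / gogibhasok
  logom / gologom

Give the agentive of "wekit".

"wekit" has last vowel 'i'. The stems whose last vowel is 'i' (gidohih → gidohhim, sofnih → sofnhim, hupenik → hupenkim) delete the last vowel and add -im.
The other patterns: stems whose last vowel is 'e' add -ar; stems whose last vowel is 'o' add the prefix go-.
So wekit → wektim.

wektim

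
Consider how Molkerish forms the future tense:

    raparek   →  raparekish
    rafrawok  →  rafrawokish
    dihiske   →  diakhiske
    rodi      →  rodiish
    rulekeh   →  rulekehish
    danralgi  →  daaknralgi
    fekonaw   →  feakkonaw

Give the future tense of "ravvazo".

rodi and danralgi both end in -i yet inflect differently (rodiish, daaknralgi), so the final letter is not what conditions the rule; the first letter is.
"ravvazo" begins with r-. The stems beginning with r- (rodi → rodiish, rafrawok → rafrawokish, rulekeh → rulekehish) add -ish.
So ravvazo → ravvazoish.

ravvazoish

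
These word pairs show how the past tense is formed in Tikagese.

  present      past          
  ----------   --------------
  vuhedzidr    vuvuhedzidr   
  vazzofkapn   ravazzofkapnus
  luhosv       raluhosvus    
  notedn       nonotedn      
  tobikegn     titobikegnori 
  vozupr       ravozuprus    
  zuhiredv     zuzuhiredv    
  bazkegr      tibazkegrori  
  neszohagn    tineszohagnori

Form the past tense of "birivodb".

"birivodb" has second-to-last letter 'd'. The stems whose second-to-last letter is 'd' (vuhedzidr → vuvuhedzidr, zuhiredv → zuzuhiredv, notedn → nonotedn) repeat the first consonant+vowel as a prefix.
The other patterns: stems whose second-to-last letter is 'g' add ti- … -ori around the stem; stems whose second-to-last letter is 'p' or 's' add ra- … -us around the stem.
So birivodb → bibirivodb.

bibirivodb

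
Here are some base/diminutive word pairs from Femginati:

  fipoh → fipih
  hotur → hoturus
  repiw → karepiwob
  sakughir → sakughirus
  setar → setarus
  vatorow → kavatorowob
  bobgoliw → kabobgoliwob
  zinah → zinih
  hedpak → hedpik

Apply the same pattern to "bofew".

fipoh and vatorow both have last vowel 'o' yet inflect differently (fipih, kavatorowob), so the last vowel is not what conditions the rule; the final letter is.
"bofew" ends in -w. The stems ending in -w (bobgoliw → kabobgoliwob, vatorow → kavatorowob, repiw → karepiwob) add ka- … -ob around the stem.
So bofew → kabofewob.

kabofewob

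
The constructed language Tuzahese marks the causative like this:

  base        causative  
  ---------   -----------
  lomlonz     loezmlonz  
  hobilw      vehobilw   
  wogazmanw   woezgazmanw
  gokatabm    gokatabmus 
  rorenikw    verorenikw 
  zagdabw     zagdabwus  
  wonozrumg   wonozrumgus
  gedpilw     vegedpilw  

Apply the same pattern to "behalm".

"behalm" has second-to-last letter 'l'. The stems whose second-to-last letter is 'l' (hobilw → vehobilw, gedpilw → vegedpilw) add the prefix ve-.
The other patterns: stems whose second-to-last letter is 'b' or 'm' add -us; stems whose second-to-last letter is 'n' insert -ez- after the first vowel.
So behalm → vebehalm.

vebehalm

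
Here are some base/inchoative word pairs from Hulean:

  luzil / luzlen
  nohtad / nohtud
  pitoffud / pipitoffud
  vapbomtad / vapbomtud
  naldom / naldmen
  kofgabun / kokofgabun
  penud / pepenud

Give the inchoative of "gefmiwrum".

gegefmiwrum

"gefmiwrum" has last vowel 'u'. The stems whose last vowel is 'u' (penud → pepenud, kofgabun → kokofgabun, pitoffud → pipitoffud) repeat the first consonant+vowel as a prefix.
The other patterns: stems whose last vowel is 'a' change the last vowel to 'u'; stems whose last vowel is 'i' or 'o' delete the last vowel and add -en.
So gefmiwrum → gegefmiwrum.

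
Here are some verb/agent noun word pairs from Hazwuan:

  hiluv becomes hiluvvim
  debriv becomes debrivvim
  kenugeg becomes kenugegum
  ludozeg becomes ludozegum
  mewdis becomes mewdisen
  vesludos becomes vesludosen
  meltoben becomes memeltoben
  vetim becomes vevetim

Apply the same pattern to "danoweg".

debriv and mewdis both have last vowel 'i' yet inflect differently (debrivvim, mewdisen), so the last vowel is not what conditions the rule; the final letter is.
"danoweg" ends in -g. The stems ending in -g (kenugeg → kenugegum, ludozeg → ludozegum) add -um.
So danoweg → danowegum.

danowegum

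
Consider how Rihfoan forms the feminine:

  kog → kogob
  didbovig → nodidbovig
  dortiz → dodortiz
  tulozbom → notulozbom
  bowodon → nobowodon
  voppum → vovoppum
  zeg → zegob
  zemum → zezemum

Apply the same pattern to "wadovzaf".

zeg and didbovig both end in -g yet inflect differently (zegob, nodidbovig), so the final letter is not what conditions the rule; the number of vowels is.
"wadovzaf" has 3 vowels. The stems with 3 vowels (didbovig → nodidbovig, bowodon → nobowodon, tulozbom → notulozbom) add the prefix no-.
The other patterns: stems with 1 vowel add -ob; stems with 2 vowels repeat the first consonant+vowel as a prefix.
So wadovzaf → nowadovzaf.

nowadovzaf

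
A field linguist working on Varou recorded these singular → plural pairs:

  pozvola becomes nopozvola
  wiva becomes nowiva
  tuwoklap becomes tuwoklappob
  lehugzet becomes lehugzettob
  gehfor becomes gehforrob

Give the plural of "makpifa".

pozvola and tuwoklap both have last vowel 'a' yet inflect differently (nopozvola, tuwoklappob), so the last vowel is not what conditions the rule; whether the stem ends in a vowel or a consonant is.
"makpifa" ends in a vowel. The stems ending in a vowel (pozvola → nopozvola, wiva → nowiva) add the prefix no-.
So makpifa → nomakpifa.

nomakpifa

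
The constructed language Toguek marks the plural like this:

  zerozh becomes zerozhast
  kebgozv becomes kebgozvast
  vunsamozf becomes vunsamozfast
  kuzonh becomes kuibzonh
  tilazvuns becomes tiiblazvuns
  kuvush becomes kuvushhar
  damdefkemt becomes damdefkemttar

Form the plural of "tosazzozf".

"tosazzozf" has second-to-last letter 'z'. The stems whose second-to-last letter is 'z' (zerozh → zerozhast, kebgozv → kebgozvast, vunsamozf → vunsamozfast) add -ast.
The other patterns: stems whose second-to-last letter is 'n' insert -ib- after the first vowel; stems whose second-to-last letter is 'm' or 's' double the final consonant and add -ar.
So tosazzozf → tosazzozfast.

tosazzozfast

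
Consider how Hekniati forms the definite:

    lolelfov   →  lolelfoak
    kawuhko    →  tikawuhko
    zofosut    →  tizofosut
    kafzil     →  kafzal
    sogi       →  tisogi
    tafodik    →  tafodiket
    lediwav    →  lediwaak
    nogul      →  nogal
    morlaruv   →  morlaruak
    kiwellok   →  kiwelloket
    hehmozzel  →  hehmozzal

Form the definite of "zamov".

"zamov" ends in -v. The stems ending in -v (morlaruv → morlaruak, lolelfov → lolelfoak, lediwav → lediwaak) drop the final letter and add -ak.
The other patterns: stems ending in -k add -et; stems ending in -l change the last vowel to 'a'; stems ending in -i, -o or -t add the prefix ti-.
So zamov → zamoak.

zamoak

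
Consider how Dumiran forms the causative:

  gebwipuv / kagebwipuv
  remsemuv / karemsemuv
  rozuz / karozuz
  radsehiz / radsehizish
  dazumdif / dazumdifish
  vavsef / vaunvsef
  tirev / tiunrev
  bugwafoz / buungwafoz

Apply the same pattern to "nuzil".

rozuz and radsehiz both end in -z yet inflect differently (karozuz, radsehizish), so the final letter is not what conditions the rule; the last vowel is.
"nuzil" has last vowel 'i'. The stems whose last vowel is 'i' (radsehiz → radsehizish, dazumdif → dazumdifish) add -ish.
So nuzil → nuzilish.

nuzilish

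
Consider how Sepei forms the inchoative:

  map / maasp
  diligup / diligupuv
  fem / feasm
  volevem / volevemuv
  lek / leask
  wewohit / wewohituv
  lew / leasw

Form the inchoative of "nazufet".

nazufetuv

diligup and map both end in -p yet inflect differently (diligupuv, maasp), so the final letter is not what conditions the rule; the number of vowels is.
"nazufet" has 3 vowels. The stems with 3 vowels (diligup → diligupuv, wewohit → wewohituv, volevem → volevemuv) add -uv.
So nazufet → nazufetuv.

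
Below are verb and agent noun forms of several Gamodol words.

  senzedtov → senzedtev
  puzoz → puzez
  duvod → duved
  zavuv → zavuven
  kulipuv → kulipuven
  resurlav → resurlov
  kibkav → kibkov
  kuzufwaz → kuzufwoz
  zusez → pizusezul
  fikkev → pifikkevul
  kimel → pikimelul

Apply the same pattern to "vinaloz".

vinalez

senzedtov and zavuv both end in -v yet inflect differently (senzedtev, zavuven), so the final letter is not what conditions the rule; the last vowel is.
"vinaloz" has last vowel 'o'. The stems whose last vowel is 'o' (senzedtov → senzedtev, puzoz → puzez, duvod → duved) change the last vowel to 'e'.
The other patterns: stems whose last vowel is 'u' add -en; stems whose last vowel is 'a' change the last vowel to 'o'; stems whose last vowel is 'e' add pi- … -ul around the stem.
So vinaloz → vinalez.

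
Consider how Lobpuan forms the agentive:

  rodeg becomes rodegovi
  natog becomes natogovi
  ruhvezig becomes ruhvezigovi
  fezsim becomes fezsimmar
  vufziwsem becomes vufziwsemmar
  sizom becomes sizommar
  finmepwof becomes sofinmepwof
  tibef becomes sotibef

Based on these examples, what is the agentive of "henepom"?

henepommar

ruhvezig and fezsim both have last vowel 'i' yet inflect differently (ruhvezigovi, fezsimmar), so the last vowel is not what conditions the rule; the final letter is.
"henepom" ends in -m. The stems ending in -m (fezsim → fezsimmar, vufziwsem → vufziwsemmar, sizom → sizommar) double the final consonant and add -ar.
The other patterns: stems ending in -g add -ovi; stems ending in -f add the prefix so-.
So henepom → henepommar.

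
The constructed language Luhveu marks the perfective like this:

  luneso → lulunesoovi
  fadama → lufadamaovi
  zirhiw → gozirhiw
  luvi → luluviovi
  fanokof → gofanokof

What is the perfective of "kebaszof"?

gokebaszof

luneso and fanokof both have last vowel 'o' yet inflect differently (lulunesoovi, gofanokof), so the last vowel is not what conditions the rule; whether the stem ends in a vowel or a consonant is.
"kebaszof" ends in a consonant. The stems ending in a consonant (fanokof → gofanokof, zirhiw → gozirhiw) add the prefix go-.
So kebaszof → gokebaszof.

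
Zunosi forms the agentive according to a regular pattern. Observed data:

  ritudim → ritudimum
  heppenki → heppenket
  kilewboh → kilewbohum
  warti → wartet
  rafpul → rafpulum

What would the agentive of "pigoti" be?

ritudim and heppenki both have last vowel 'i' yet inflect differently (ritudimum, heppenket), so the last vowel is not what conditions the rule; whether the stem ends in a vowel or a consonant is.
"pigoti" ends in a vowel. The stems ending in a vowel (heppenki → heppenket, warti → wartet) drop the final letter and add -et.
So pigoti → pigotet.

pigotet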